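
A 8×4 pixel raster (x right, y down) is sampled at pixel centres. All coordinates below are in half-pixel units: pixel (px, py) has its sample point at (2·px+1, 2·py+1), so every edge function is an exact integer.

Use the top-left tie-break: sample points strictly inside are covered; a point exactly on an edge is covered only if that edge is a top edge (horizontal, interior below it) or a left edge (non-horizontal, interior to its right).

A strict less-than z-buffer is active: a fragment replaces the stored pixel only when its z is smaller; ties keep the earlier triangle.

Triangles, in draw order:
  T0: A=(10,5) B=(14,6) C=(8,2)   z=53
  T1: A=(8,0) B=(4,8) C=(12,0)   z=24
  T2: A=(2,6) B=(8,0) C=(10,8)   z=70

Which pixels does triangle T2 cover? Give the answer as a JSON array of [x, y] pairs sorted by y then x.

T0:
  2·area = 10  (B↔C swapped to make it positive)
  edge (10, 5)→(8, 2): d=(-2,-3) top-left  bias=+0
  edge (8, 2)→(14, 6): d=(6,4) right/bottom  bias=-1
  edge (14, 6)→(10, 5): d=(-4,-1) top-left  bias=+0
    (4,1)@(9, 3): e=[1,2,7] → █
    (5,1)@(11, 3): e=[7,-6,9] → ·
    (4,2)@(9, 5): e=[-3,14,-1] → ·
    (5,2)@(11, 5): e=[3,6,1] → █
    (6,2)@(13, 5): e=[9,-2,3] → ·
    (5,3)@(11, 7): e=[-1,18,-7] → ·
  covered (2 px):
    · · · · · · · ·
    · · · · █ · · ·
    · · · · · █ · ·
    · · · · · · · ·
T1:
  2·area = 32  (B↔C swapped to make it positive)
  edge (8, 0)→(12, 0): d=(4,0) top-left  bias=+0
  edge (12, 0)→(4, 8): d=(-8,8) right/bottom  bias=-1
  edge (4, 8)→(8, 0): d=(4,-8) top-left  bias=+0
    (4,0)@(9, 1): e=[4,16,12] → █
    (5,0)@(11, 1): e=[4,0,28] → ·  [on edge]
    (3,1)@(7, 3): e=[12,16,4] → █
    (4,1)@(9, 3): e=[12,0,20] → ·  [on edge]
    (3,2)@(7, 5): e=[20,0,12] → ·  [on edge]
    (2,3)@(5, 7): e=[28,0,4] → ·  [on edge]
  covered (2 px):
    · · · · █ · · ·
    · · · █ · · · ·
    · · · · · · · ·
    · · · · · · · ·
T2:
  2·area = 60
  edge (2, 6)→(8, 0): d=(6,-6) top-left  bias=+0
  edge (8, 0)→(10, 8): d=(2,8) right/bottom  bias=-1
  edge (10, 8)→(2, 6): d=(-8,-2) top-left  bias=+0
    (3,0)@(7, 1): e=[0,10,50] → █  [on edge]
    (4,0)@(9, 1): e=[12,-6,54] → ·
    (2,1)@(5, 3): e=[0,30,30] → █  [on edge]
    (4,1)@(9, 3): e=[24,-2,38] → ·
    (1,2)@(3, 5): e=[0,50,10] → █  [on edge]
    (4,2)@(9, 5): e=[36,2,22] → █
    (5,2)@(11, 5): e=[48,-14,26] → ·
    (0,3)@(1, 7): e=[0,70,-10] → ·  [on edge]
    (1,3)@(3, 7): e=[12,54,-6] → ·
    (2,3)@(5, 7): e=[24,38,-2] → ·
    (3,3)@(7, 7): e=[36,22,2] → █
    (5,3)@(11, 7): e=[60,-10,10] → ·
  covered (9 px):
    · · · █ · · · ·
    · · █ █ · · · ·
    · █ █ █ █ · · ·
    · · · █ █ · · ·

Result: [[3,0],[2,1],[3,1],[1,2],[2,2],[3,2],[4,2],[3,3],[4,3]]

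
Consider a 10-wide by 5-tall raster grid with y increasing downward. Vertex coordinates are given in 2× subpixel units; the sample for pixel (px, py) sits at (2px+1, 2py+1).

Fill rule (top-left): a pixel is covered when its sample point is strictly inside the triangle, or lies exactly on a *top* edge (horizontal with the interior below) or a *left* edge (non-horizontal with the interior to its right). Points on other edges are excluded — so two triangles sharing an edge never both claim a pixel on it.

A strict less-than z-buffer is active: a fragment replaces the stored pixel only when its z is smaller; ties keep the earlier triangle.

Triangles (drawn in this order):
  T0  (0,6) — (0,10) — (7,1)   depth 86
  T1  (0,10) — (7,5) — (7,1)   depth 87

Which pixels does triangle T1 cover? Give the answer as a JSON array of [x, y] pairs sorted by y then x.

T0:
  2·area = 28  (B↔C swapped to make it positive)
  edge (0, 6)→(7, 1): d=(7,-5) top-left  bias=+0
  edge (7, 1)→(0, 10): d=(-7,9) right/bottom  bias=-1
  edge (0, 10)→(0, 6): d=(0,-4) top-left  bias=+0
    (3,0)@(7, 1): e=[0,0,28] → ·  [on edge]
    (2,1)@(5, 3): e=[4,4,20] → #
    (3,1)@(7, 3): e=[14,-14,28] → ·
    (1,2)@(3, 5): e=[8,8,12] → #
    (2,2)@(5, 5): e=[18,-10,20] → ·
    (0,3)@(1, 7): e=[12,12,4] → #
    (1,3)@(3, 7): e=[22,-6,12] → ·
    (0,4)@(1, 9): e=[26,-2,4] → ·
  covered (3 px):
    · · · · · · · · · ·
    · · # · · · · · · ·
    · # · · · · · · · ·
    # · · · · · · · · ·
    · · · · · · · · · ·
T1:
  2·area = 28  (B↔C swapped to make it positive)
  edge (0, 10)→(7, 1): d=(7,-9) top-left  bias=+0
  edge (7, 1)→(7, 5): d=(0,4) right/bottom  bias=-1
  edge (7, 5)→(0, 10): d=(-7,5) right/bottom  bias=-1
    (3,0)@(7, 1): e=[0,0,28] → ·  [on edge]
    (3,1)@(7, 3): e=[14,0,14] → ·  [on edge]
    (2,2)@(5, 5): e=[10,8,10] → #
    (3,2)@(7, 5): e=[28,0,0] → ·  [on edge]
    (1,3)@(3, 7): e=[6,16,6] → #
    (2,3)@(5, 7): e=[24,8,-4] → ·
    (3,3)@(7, 7): e=[42,0,-14] → ·  [on edge]
    (0,4)@(1, 9): e=[2,24,2] → #
    (1,4)@(3, 9): e=[20,16,-8] → ·
    (3,4)@(7, 9): e=[56,0,-28] → ·  [on edge]
  covered (3 px):
    · · · · · · · · · ·
    · · · · · · · · · ·
    · · # · · · · · · ·
    · # · · · · · · · ·
    # · · · · · · · · ·

Answer: [[2,2],[1,3],[0,4]]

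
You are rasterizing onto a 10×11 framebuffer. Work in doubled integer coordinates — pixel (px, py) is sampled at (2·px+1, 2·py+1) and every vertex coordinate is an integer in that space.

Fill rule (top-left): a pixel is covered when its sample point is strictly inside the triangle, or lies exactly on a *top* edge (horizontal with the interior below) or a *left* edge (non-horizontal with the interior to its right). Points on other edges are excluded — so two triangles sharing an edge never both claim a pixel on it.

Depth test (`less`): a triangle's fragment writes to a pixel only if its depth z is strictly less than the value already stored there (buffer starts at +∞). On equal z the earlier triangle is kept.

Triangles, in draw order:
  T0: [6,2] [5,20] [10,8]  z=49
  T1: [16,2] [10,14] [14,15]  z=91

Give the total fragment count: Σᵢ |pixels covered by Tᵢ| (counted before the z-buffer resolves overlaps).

T0:
  2·area = 78  (B↔C swapped to make it positive)
  edge (6, 2)→(10, 8): d=(4,6) right/bottom  bias=-1
  edge (10, 8)→(5, 20): d=(-5,12) right/bottom  bias=-1
  edge (5, 20)→(6, 2): d=(1,-18) top-left  bias=+0
    (3,2)@(7, 5): e=[6,51,21] → X
    (4,2)@(9, 5): e=[-6,27,57] → .
    (3,3)@(7, 7): e=[14,41,23] → X
    (4,3)@(9, 7): e=[2,17,59] → X
    (5,3)@(11, 7): e=[-10,-7,95] → .
    (3,4)@(7, 9): e=[22,31,25] → X
    (5,4)@(11, 9): e=[-2,-17,97] → .
    (3,5)@(7, 11): e=[30,21,27] → X
    (4,5)@(9, 11): e=[18,-3,63] → .
    (3,6)@(7, 13): e=[38,11,29] → X
    (4,6)@(9, 13): e=[26,-13,65] → .
    (3,7)@(7, 15): e=[46,1,31] → X
  covered (8 px):
    . . . . . . . . . .
    . . . . . . . . . .
    . . . X . . . . . .
    . . . X X . . . . .
    . . . X X . . . . .
    . . . X . . . . . .
    . . . X . . . . . .
    . . . X . . . . . .
    . . . . . . . . . .
    . . . . . . . . . .
    . . . . . . . . . .
T1:
  2·area = 54  (B↔C swapped to make it positive)
  edge (16, 2)→(14, 15): d=(-2,13) right/bottom  bias=-1
  edge (14, 15)→(10, 14): d=(-4,-1) top-left  bias=+0
  edge (10, 14)→(16, 2): d=(6,-12) top-left  bias=+0
    (7,2)@(15, 5): e=[7,41,6] → X
    (8,2)@(17, 5): e=[-19,43,30] → .
    (7,3)@(15, 7): e=[3,33,18] → X
    (8,3)@(17, 7): e=[-23,35,42] → .
    (6,4)@(13, 9): e=[25,23,6] → X
    (7,4)@(15, 9): e=[-1,25,30] → .
    (6,5)@(13, 11): e=[21,15,18] → X
    (7,5)@(15, 11): e=[-5,17,42] → .
    (5,6)@(11, 13): e=[43,5,6] → X
    (7,6)@(15, 13): e=[-9,9,54] → .
    (5,7)@(11, 15): e=[39,-3,18] → .
    (6,7)@(13, 15): e=[13,-1,42] → .
  covered (6 px):
    . . . . . . . . . .
    . . . . . . . . . .
    . . . . . . . X . .
    . . . . . . . X . .
    . . . . . . X . . .
    . . . . . . X . . .
    . . . . . X X . . .
    . . . . . . . . . .
    . . . . . . . . . .
    . . . . . . . . . .
    . . . . . . . . . .

Final: 14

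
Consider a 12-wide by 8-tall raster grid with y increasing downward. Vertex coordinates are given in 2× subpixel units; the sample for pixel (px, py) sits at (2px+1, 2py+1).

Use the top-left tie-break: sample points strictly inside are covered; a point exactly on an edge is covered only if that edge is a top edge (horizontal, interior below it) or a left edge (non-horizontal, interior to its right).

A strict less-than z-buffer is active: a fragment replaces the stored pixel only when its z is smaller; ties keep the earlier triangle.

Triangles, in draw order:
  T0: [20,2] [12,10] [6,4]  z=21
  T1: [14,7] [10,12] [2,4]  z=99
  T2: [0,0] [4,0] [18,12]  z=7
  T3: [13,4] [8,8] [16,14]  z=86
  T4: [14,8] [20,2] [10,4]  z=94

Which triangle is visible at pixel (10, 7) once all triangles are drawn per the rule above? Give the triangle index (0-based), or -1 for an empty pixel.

T0:
  2·area = 96
  edge (20, 2)→(12, 10): d=(-8,8) right/bottom  bias=-1
  edge (12, 10)→(6, 4): d=(-6,-6) top-left  bias=+0
  edge (6, 4)→(20, 2): d=(14,-2) top-left  bias=+0
    (1,0)@(3, 1): e=[144,0,-48] → .  [on edge]
    (10,0)@(21, 1): e=[0,108,-12] → .  [on edge]
    (2,1)@(5, 3): e=[112,0,-16] → .  [on edge]
    (6,1)@(13, 3): e=[48,48,0] → X  [on edge]
    (7,1)@(15, 3): e=[32,60,4] → X
    (8,1)@(17, 3): e=[16,72,8] → X
    (9,1)@(19, 3): e=[0,84,12] → .  [on edge]
    (3,2)@(7, 5): e=[80,0,16] → X  [on edge]
    (4,2)@(9, 5): e=[64,12,20] → X
    (5,2)@(11, 5): e=[48,24,24] → X
    (8,2)@(17, 5): e=[0,60,36] → .  [on edge]
    (3,3)@(7, 7): e=[64,-12,44] → .
    (4,3)@(9, 7): e=[48,0,48] → X  [on edge]
    (7,3)@(15, 7): e=[0,36,60] → .  [on edge]
    (5,4)@(11, 9): e=[16,0,80] → X  [on edge]
    (6,4)@(13, 9): e=[0,12,84] → .  [on edge]
    (5,5)@(11, 11): e=[0,-12,108] → .  [on edge]
    (6,5)@(13, 11): e=[-16,0,112] → .  [on edge]
    (4,6)@(9, 13): e=[0,-36,132] → .  [on edge]
    (7,6)@(15, 13): e=[-48,0,144] → .  [on edge]
    (3,7)@(7, 15): e=[0,-60,156] → .  [on edge]
    (8,7)@(17, 15): e=[-80,0,176] → .  [on edge]
  covered (12 px):
    . . . . . . . . . . . .
    . . . . . . X X X . . .
    . . . X X X X X . . . .
    . . . . X X X . . . . .
    . . . . . X . . . . . .
    . . . . . . . . . . . .
    . . . . . . . . . . . .
    . . . . . . . . . . . .
T1:
  2·area = 72
  edge (14, 7)→(10, 12): d=(-4,5) right/bottom  bias=-1
  edge (10, 12)→(2, 4): d=(-8,-8) top-left  bias=+0
  edge (2, 4)→(14, 7): d=(12,3) right/bottom  bias=-1
    (0,1)@(1, 3): e=[81,0,-9] → .  [on edge]
    (1,2)@(3, 5): e=[63,0,9] → X  [on edge]
    (2,2)@(5, 5): e=[53,16,3] → X
    (3,2)@(7, 5): e=[43,32,-3] → .
    (1,3)@(3, 7): e=[55,-16,33] → .
    (2,3)@(5, 7): e=[45,0,27] → X  [on edge]
    (3,3)@(7, 7): e=[35,16,21] → X
    (4,3)@(9, 7): e=[25,32,15] → X
    (5,3)@(11, 7): e=[15,48,9] → X
    (6,3)@(13, 7): e=[5,64,3] → X
    (7,3)@(15, 7): e=[-5,80,-3] → .
    (2,4)@(5, 9): e=[37,-16,51] → .
    (3,4)@(7, 9): e=[27,0,45] → X  [on edge]
    (4,5)@(9, 11): e=[9,0,63] → X  [on edge]
    (5,6)@(11, 13): e=[-9,0,81] → .  [on edge]
    (6,7)@(13, 15): e=[-27,0,99] → .  [on edge]
  covered (11 px):
    . . . . . . . . . . . .
    . . . . . . . . . . . .
    . X X . . . . . . . . .
    . . X X X X X . . . . .
    . . . X X X . . . . . .
    . . . . X . . . . . . .
    . . . . . . . . . . . .
    . . . . . . . . . . . .
T2:
  2·area = 48
  edge (0, 0)→(4, 0): d=(4,0) top-left  bias=+0
  edge (4, 0)→(18, 12): d=(14,12) right/bottom  bias=-1
  edge (18, 12)→(0, 0): d=(-18,-12) top-left  bias=+0
    (1,0)@(3, 1): e=[4,26,18] → X
    (2,0)@(5, 1): e=[4,2,42] → X
    (3,0)@(7, 1): e=[4,-22,66] → .
    (1,1)@(3, 3): e=[12,54,-18] → .
    (2,1)@(5, 3): e=[12,30,6] → X
    (3,1)@(7, 3): e=[12,6,30] → X
    (4,1)@(9, 3): e=[12,-18,54] → .
    (2,2)@(5, 5): e=[20,58,-30] → .
    (3,2)@(7, 5): e=[20,34,-6] → .
    (4,2)@(9, 5): e=[20,10,18] → X
    (5,2)@(11, 5): e=[20,-14,42] → .
    (4,3)@(9, 7): e=[28,38,-18] → .
  covered (6 px):
    . X X . . . . . . . . .
    . . X X . . . . . . . .
    . . . . X . . . . . . .
    . . . . . X . . . . . .
    . . . . . . . . . . . .
    . . . . . . . . . . . .
    . . . . . . . . . . . .
    . . . . . . . . . . . .
T3:
  2·area = 62  (B↔C swapped to make it positive)
  edge (13, 4)→(16, 14): d=(3,10) right/bottom  bias=-1
  edge (16, 14)→(8, 8): d=(-8,-6) top-left  bias=+0
  edge (8, 8)→(13, 4): d=(5,-4) top-left  bias=+0
    (6,2)@(13, 5): e=[3,54,5] → X
    (7,2)@(15, 5): e=[-17,66,13] → .
    (5,3)@(11, 7): e=[29,26,7] → X
    (7,3)@(15, 7): e=[-11,50,23] → .
    (5,4)@(11, 9): e=[35,10,17] → X
    (7,4)@(15, 9): e=[-5,34,33] → .
    (5,5)@(11, 11): e=[41,-6,27] → .
    (6,5)@(13, 11): e=[21,6,35] → X
    (7,5)@(15, 11): e=[1,18,43] → X
    (8,5)@(17, 11): e=[-19,30,51] → .
    (6,6)@(13, 13): e=[27,-10,45] → .
    (7,6)@(15, 13): e=[7,2,53] → X
  covered (8 px):
    . . . . . . . . . . . .
    . . . . . . . . . . . .
    . . . . . . X . . . . .
    . . . . . X X . . . . .
    . . . . . X X . . . . .
    . . . . . . X X . . . .
    . . . . . . . X . . . .
    . . . . . . . . . . . .
T4:
  2·area = 48  (B↔C swapped to make it positive)
  edge (14, 8)→(10, 4): d=(-4,-4) top-left  bias=+0
  edge (10, 4)→(20, 2): d=(10,-2) top-left  bias=+0
  edge (20, 2)→(14, 8): d=(-6,6) right/bottom  bias=-1
    (3,0)@(7, 1): e=[0,-36,84] → .  [on edge]
    (10,0)@(21, 1): e=[56,-8,0] → .  [on edge]
    (4,1)@(9, 3): e=[0,-12,60] → .  [on edge]
    (7,1)@(15, 3): e=[24,0,24] → X  [on edge]
    (8,1)@(17, 3): e=[32,4,12] → X
    (9,1)@(19, 3): e=[40,8,0] → .  [on edge]
    (2,2)@(5, 5): e=[-24,0,72] → .  [on edge]
    (5,2)@(11, 5): e=[0,12,36] → X  [on edge]
    (6,2)@(13, 5): e=[8,16,24] → X
    (8,2)@(17, 5): e=[24,24,0] → .  [on edge]
    (5,3)@(11, 7): e=[-8,32,24] → .
    (6,3)@(13, 7): e=[0,36,12] → X  [on edge]
    (7,3)@(15, 7): e=[8,40,0] → .  [on edge]
    (6,4)@(13, 9): e=[-8,56,0] → .  [on edge]
    (7,4)@(15, 9): e=[0,60,-12] → .  [on edge]
    (5,5)@(11, 11): e=[-24,72,0] → .  [on edge]
    (8,5)@(17, 11): e=[0,84,-36] → .  [on edge]
    (4,6)@(9, 13): e=[-40,88,0] → .  [on edge]
    (9,6)@(19, 13): e=[0,108,-60] → .  [on edge]
    (3,7)@(7, 15): e=[-56,104,0] → .  [on edge]
    (10,7)@(21, 15): e=[0,132,-84] → .  [on edge]
  covered (6 px):
    . . . . . . . . . . . .
    . . . . . . . X X . . .
    . . . . . X X X . . . .
    . . . . . . X . . . . .
    . . . . . . . . . . . .
    . . . . . . . . . . . .
    . . . . . . . . . . . .
    . . . . . . . . . . . .

Z-buffer (winner per pixel, '.' = empty):
  . 2 2 . . . . . . . . .
  . . 2 2 . . 0 0 0 . . .
  . 1 1 0 2 0 0 0 . . . .
  . . 1 1 0 2 0 . . . . .
  . . . 1 1 0 3 . . . . .
  . . . . 1 . 3 3 . . . .
  . . . . . . . 3 . . . .
  . . . . . . . . . . . .

Result: -1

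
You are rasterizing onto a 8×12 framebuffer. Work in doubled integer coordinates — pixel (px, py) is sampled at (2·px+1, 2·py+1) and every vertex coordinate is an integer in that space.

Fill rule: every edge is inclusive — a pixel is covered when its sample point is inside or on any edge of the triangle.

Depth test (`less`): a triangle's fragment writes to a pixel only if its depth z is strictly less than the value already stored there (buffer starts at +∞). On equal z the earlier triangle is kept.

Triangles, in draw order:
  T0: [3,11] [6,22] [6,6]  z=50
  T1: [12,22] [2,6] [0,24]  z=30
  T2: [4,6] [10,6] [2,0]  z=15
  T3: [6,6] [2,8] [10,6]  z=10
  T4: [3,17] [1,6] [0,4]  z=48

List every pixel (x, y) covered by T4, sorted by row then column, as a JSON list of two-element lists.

T0:
  2·area = 48  (B↔C swapped to make it positive)
  edge (3, 11)→(6, 6): d=(3,-5) inclusive
  edge (6, 6)→(6, 22): d=(0,16) inclusive
  edge (6, 22)→(3, 11): d=(-3,-11) inclusive
    (4,0)@(9, 1): e=[0,-48,96] → ·  [on edge]
    (2,4)@(5, 9): e=[4,16,28] → #
    (3,4)@(7, 9): e=[14,-16,50] → ·
    (1,5)@(3, 11): e=[0,48,0] → #  [on edge]
    (3,5)@(7, 11): e=[20,-16,44] → ·
    (1,6)@(3, 13): e=[6,48,-6] → ·
    (2,6)@(5, 13): e=[16,16,16] → #
    (3,6)@(7, 13): e=[26,-16,38] → ·
    (2,7)@(5, 15): e=[22,16,10] → #
    (3,7)@(7, 15): e=[32,-16,32] → ·
    (2,8)@(5, 17): e=[28,16,4] → #
    (3,8)@(7, 17): e=[38,-16,26] → ·
  covered (6 px):
    · · · · · · · ·
    · · · · · · · ·
    · · · · · · · ·
    · · · · · · · ·
    · · # · · · · ·
    · # # · · · · ·
    · · # · · · · ·
    · · # · · · · ·
    · · # · · · · ·
    · · · · · · · ·
    · · · · · · · ·
    · · · · · · · ·
T1:
  2·area = 212  (B↔C swapped to make it positive)
  edge (12, 22)→(0, 24): d=(-12,2) inclusive
  edge (0, 24)→(2, 6): d=(2,-18) inclusive
  edge (2, 6)→(12, 22): d=(10,16) inclusive
    (1,4)@(3, 9): e=[174,24,14] → #
    (2,4)@(5, 9): e=[170,60,-18] → ·
    (1,5)@(3, 11): e=[150,28,34] → #
    (2,5)@(5, 11): e=[146,64,2] → #
    (3,5)@(7, 11): e=[142,100,-30] → ·
    (1,6)@(3, 13): e=[126,32,54] → #
    (3,6)@(7, 13): e=[118,104,-10] → ·
    (0,7)@(1, 15): e=[106,0,106] → #  [on edge]
    (3,7)@(7, 15): e=[94,108,10] → #
    (4,7)@(9, 15): e=[90,144,-22] → ·
    (0,8)@(1, 17): e=[82,4,126] → #
    (4,8)@(9, 17): e=[66,148,-2] → ·
  covered (27 px):
    · · · · · · · ·
    · · · · · · · ·
    · · · · · · · ·
    · · · · · · · ·
    · # · · · · · ·
    · # # · · · · ·
    · # # · · · · ·
    # # # # · · · ·
    # # # # · · · ·
    # # # # # · · ·
    # # # # # # · ·
    # # # · · · · ·
T2:
  2·area = 36  (B↔C swapped to make it positive)
  edge (4, 6)→(2, 0): d=(-2,-6) inclusive
  edge (2, 0)→(10, 6): d=(8,6) inclusive
  edge (10, 6)→(4, 6): d=(-6,0) inclusive
    (1,0)@(3, 1): e=[4,2,30] → #
    (2,0)@(5, 1): e=[16,-10,30] → ·
    (1,1)@(3, 3): e=[0,18,18] → #  [on edge]
    (2,1)@(5, 3): e=[12,6,18] → #
    (3,1)@(7, 3): e=[24,-6,18] → ·
    (1,2)@(3, 5): e=[-4,34,6] → ·
    (2,2)@(5, 5): e=[8,22,6] → #
    (3,2)@(7, 5): e=[20,10,6] → #
    (4,2)@(9, 5): e=[32,-2,6] → ·
    (2,3)@(5, 7): e=[4,38,-6] → ·
    (3,3)@(7, 7): e=[16,26,-6] → ·
    (2,4)@(5, 9): e=[0,54,-18] → ·  [on edge]
    (3,7)@(7, 15): e=[0,90,-54] → ·  [on edge]
    (4,10)@(9, 21): e=[0,126,-90] → ·  [on edge]
  covered (5 px):
    · # · · · · · ·
    · # # · · · · ·
    · · # # · · · ·
    · · · · · · · ·
    · · · · · · · ·
    · · · · · · · ·
    · · · · · · · ·
    · · · · · · · ·
    · · · · · · · ·
    · · · · · · · ·
    · · · · · · · ·
    · · · · · · · ·
T3:
  2·area = 8  (B↔C swapped to make it positive)
  edge (6, 6)→(10, 6): d=(4,0) inclusive
  edge (10, 6)→(2, 8): d=(-8,2) inclusive
  edge (2, 8)→(6, 6): d=(4,-2) inclusive
    (2,3)@(5, 7): e=[4,2,2] → #
    (3,3)@(7, 7): e=[4,-2,6] → ·
    (2,4)@(5, 9): e=[12,-14,10] → ·
  covered (1 px):
    · · · · · · · ·
    · · · · · · · ·
    · · · · · · · ·
    · · # · · · · ·
    · · · · · · · ·
    · · · · · · · ·
    · · · · · · · ·
    · · · · · · · ·
    · · · · · · · ·
    · · · · · · · ·
    · · · · · · · ·
    · · · · · · · ·
T4:
  2·area = 7  (B↔C swapped to make it positive)
  edge (3, 17)→(0, 4): d=(-3,-13) inclusive
  edge (0, 4)→(1, 6): d=(1,2) inclusive
  edge (1, 6)→(3, 17): d=(2,11) inclusive
    (0,3)@(1, 7): e=[4,1,2] → #
    (1,3)@(3, 7): e=[30,-3,-20] → ·
    (0,4)@(1, 9): e=[-2,3,6] → ·
    (1,8)@(3, 17): e=[0,7,0] → #  [on edge]
    (2,8)@(5, 17): e=[26,3,-22] → ·
    (1,9)@(3, 19): e=[-6,9,4] → ·
  covered (2 px):
    · · · · · · · ·
    · · · · · · · ·
    · · · · · · · ·
    # · · · · · · ·
    · · · · · · · ·
    · · · · · · · ·
    · · · · · · · ·
    · · · · · · · ·
    · # · · · · · ·
    · · · · · · · ·
    · · · · · · · ·
    · · · · · · · ·

Answer: [[0,3],[1,8]]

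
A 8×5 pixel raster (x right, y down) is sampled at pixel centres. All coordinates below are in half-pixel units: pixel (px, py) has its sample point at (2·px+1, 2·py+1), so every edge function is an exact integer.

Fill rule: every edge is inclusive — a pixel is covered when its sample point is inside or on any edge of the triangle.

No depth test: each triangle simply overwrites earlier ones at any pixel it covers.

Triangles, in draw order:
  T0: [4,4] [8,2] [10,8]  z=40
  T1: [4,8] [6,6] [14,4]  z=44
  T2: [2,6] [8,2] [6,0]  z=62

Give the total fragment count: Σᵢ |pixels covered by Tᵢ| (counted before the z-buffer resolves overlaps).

T0:
  2·area = 28
  edge (4, 4)→(8, 2): d=(4,-2) inclusive
  edge (8, 2)→(10, 8): d=(2,6) inclusive
  edge (10, 8)→(4, 4): d=(-6,-4) inclusive
    (3,1)@(7, 3): e=[2,8,18] → #
    (4,1)@(9, 3): e=[6,-4,26] → ·
    (3,2)@(7, 5): e=[10,12,6] → #
    (4,2)@(9, 5): e=[14,0,14] → #  [on edge]
    (5,2)@(11, 5): e=[18,-12,22] → ·
    (3,3)@(7, 7): e=[18,16,-6] → ·
    (4,3)@(9, 7): e=[22,4,2] → #
    (5,3)@(11, 7): e=[26,-8,10] → ·
    (4,4)@(9, 9): e=[30,8,-10] → ·
  covered (4 px):
    · · · · · · · ·
    · · · # · · · ·
    · · · # # · · ·
    · · · · # · · ·
    · · · · · · · ·
T1:
  2·area = 12
  edge (4, 8)→(6, 6): d=(2,-2) inclusive
  edge (6, 6)→(14, 4): d=(8,-2) inclusive
  edge (14, 4)→(4, 8): d=(-10,4) inclusive
    (5,0)@(11, 1): e=[0,-30,42] → ·  [on edge]
    (4,1)@(9, 3): e=[0,-18,30] → ·  [on edge]
    (3,2)@(7, 5): e=[0,-6,18] → ·  [on edge]
    (5,2)@(11, 5): e=[8,2,2] → #
    (6,2)@(13, 5): e=[12,6,-6] → ·
    (2,3)@(5, 7): e=[0,6,6] → #  [on edge]
    (3,3)@(7, 7): e=[4,10,-2] → ·
    (5,3)@(11, 7): e=[12,18,-18] → ·
    (1,4)@(3, 9): e=[0,18,-6] → ·  [on edge]
    (2,4)@(5, 9): e=[4,22,-14] → ·
  covered (2 px):
    · · · · · · · ·
    · · · · · · · ·
    · · · · · # · ·
    · · # · · · · ·
    · · · · · · · ·
T2:
  2·area = 20  (B↔C swapped to make it positive)
  edge (2, 6)→(6, 0): d=(4,-6) inclusive
  edge (6, 0)→(8, 2): d=(2,2) inclusive
  edge (8, 2)→(2, 6): d=(-6,4) inclusive
    (3,0)@(7, 1): e=[10,0,10] → #  [on edge]
    (4,0)@(9, 1): e=[22,-4,2] → ·
    (2,1)@(5, 3): e=[6,8,6] → #
    (3,1)@(7, 3): e=[18,4,-2] → ·
    (4,1)@(9, 3): e=[30,0,-10] → ·  [on edge]
    (1,2)@(3, 5): e=[2,16,2] → #
    (2,2)@(5, 5): e=[14,12,-6] → ·
    (5,2)@(11, 5): e=[50,0,-30] → ·  [on edge]
    (1,3)@(3, 7): e=[10,20,-10] → ·
    (6,3)@(13, 7): e=[70,0,-50] → ·  [on edge]
    (7,4)@(15, 9): e=[90,0,-70] → ·  [on edge]
  covered (3 px):
    · · · # · · · ·
    · · # · · · · ·
    · # · · · · · ·
    · · · · · · · ·
    · · · · · · · ·

Final: 9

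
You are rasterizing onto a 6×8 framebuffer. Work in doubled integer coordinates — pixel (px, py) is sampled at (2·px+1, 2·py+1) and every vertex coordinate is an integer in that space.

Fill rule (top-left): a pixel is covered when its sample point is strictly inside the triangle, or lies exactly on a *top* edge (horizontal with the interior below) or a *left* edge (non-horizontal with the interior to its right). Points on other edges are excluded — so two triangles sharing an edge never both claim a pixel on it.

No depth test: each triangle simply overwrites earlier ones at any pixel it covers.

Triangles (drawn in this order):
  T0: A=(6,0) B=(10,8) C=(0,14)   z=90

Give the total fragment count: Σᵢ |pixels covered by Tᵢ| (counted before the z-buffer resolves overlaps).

T0:
  2·area = 104
  edge (6, 0)→(10, 8): d=(4,8) right/bottom  bias=-1
  edge (10, 8)→(0, 14): d=(-10,6) right/bottom  bias=-1
  edge (0, 14)→(6, 0): d=(6,-14) top-left  bias=+0
    (2,1)@(5, 3): e=[20,80,4] → █
    (3,1)@(7, 3): e=[4,68,32] → █
    (4,1)@(9, 3): e=[-12,56,60] → ·
    (2,2)@(5, 5): e=[28,60,16] → █
    (4,2)@(9, 5): e=[-4,36,72] → ·
    (1,3)@(3, 7): e=[52,52,0] → █  [on edge]
    (4,3)@(9, 7): e=[4,16,84] → █
    (5,3)@(11, 7): e=[-12,4,112] → ·
    (1,4)@(3, 9): e=[60,32,12] → █
    (4,4)@(9, 9): e=[12,-4,96] → ·
    (1,5)@(3, 11): e=[68,12,24] → █
    (2,5)@(5, 11): e=[52,0,52] → ·  [on edge]
  covered (13 px):
    · · · · · ·
    · · █ █ · ·
    · · █ █ · ·
    · █ █ █ █ ·
    · █ █ █ · ·
    · █ · · · ·
    █ · · · · ·
    · · · · · ·

Answer: 13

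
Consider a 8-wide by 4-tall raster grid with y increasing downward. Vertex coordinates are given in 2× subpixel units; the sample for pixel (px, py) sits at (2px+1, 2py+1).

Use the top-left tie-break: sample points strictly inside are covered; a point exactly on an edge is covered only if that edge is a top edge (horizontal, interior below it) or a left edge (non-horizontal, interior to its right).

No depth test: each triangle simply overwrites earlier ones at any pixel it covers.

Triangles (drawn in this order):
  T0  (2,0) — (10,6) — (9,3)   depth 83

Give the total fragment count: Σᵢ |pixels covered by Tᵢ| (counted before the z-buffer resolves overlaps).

T0:
  2·area = 18  (B↔C swapped to make it positive)
  edge (2, 0)→(9, 3): d=(7,3) right/bottom  bias=-1
  edge (9, 3)→(10, 6): d=(1,3) right/bottom  bias=-1
  edge (10, 6)→(2, 0): d=(-8,-6) top-left  bias=+0
    (3,1)@(7, 3): e=[6,6,6] → █
    (4,1)@(9, 3): e=[0,0,18] → ·  [on edge]
    (3,2)@(7, 5): e=[20,8,-10] → ·
    (4,2)@(9, 5): e=[14,2,2] → █
    (5,2)@(11, 5): e=[8,-4,14] → ·
    (4,3)@(9, 7): e=[28,4,-14] → ·
  covered (2 px):
    · · · · · · · ·
    · · · █ · · · ·
    · · · · █ · · ·
    · · · · · · · ·

Final: 2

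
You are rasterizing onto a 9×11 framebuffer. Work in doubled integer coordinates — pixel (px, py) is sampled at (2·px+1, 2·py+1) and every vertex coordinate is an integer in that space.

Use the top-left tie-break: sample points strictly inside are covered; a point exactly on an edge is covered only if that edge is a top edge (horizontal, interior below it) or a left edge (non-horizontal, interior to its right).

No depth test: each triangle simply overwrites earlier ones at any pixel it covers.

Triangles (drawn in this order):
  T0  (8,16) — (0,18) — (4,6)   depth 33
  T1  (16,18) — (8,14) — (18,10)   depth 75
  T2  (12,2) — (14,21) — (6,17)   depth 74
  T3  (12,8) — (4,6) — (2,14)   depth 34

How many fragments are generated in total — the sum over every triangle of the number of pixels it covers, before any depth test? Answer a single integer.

T0:
  2·area = 88
  edge (8, 16)→(0, 18): d=(-8,2) right/bottom  bias=-1
  edge (0, 18)→(4, 6): d=(4,-12) top-left  bias=+0
  edge (4, 6)→(8, 16): d=(4,10) right/bottom  bias=-1
    (2,1)@(5, 3): e=[110,0,-22] → ·  [on edge]
    (1,4)@(3, 9): e=[66,0,22] → █  [on edge]
    (2,4)@(5, 9): e=[62,24,2] → █
    (3,4)@(7, 9): e=[58,48,-18] → ·
    (1,5)@(3, 11): e=[50,8,30] → █
    (3,5)@(7, 11): e=[42,56,-10] → ·
    (1,6)@(3, 13): e=[34,16,38] → █
    (3,6)@(7, 13): e=[26,64,-2] → ·
    (0,7)@(1, 15): e=[22,0,66] → █  [on edge]
    (3,7)@(7, 15): e=[10,72,6] → █
    (4,7)@(9, 15): e=[6,96,-14] → ·
    (0,8)@(1, 17): e=[6,8,74] → █
  covered (12 px):
    · · · · · · · · ·
    · · · · · · · · ·
    · · · · · · · · ·
    · · · · · · · · ·
    · █ █ · · · · · ·
    · █ █ · · · · · ·
    · █ █ · · · · · ·
    █ █ █ █ · · · · ·
    █ █ · · · · · · ·
    · · · · · · · · ·
    · · · · · · · · ·
T1:
  2·area = 72
  edge (16, 18)→(8, 14): d=(-8,-4) top-left  bias=+0
  edge (8, 14)→(18, 10): d=(10,-4) top-left  bias=+0
  edge (18, 10)→(16, 18): d=(-2,8) right/bottom  bias=-1
    (8,5)@(17, 11): e=[60,6,6] → █
    (5,6)@(11, 13): e=[20,2,50] → █
    (6,6)@(13, 13): e=[28,10,34] → █
    (7,6)@(15, 13): e=[36,18,18] → █
    (5,7)@(11, 15): e=[4,22,46] → █
    (8,7)@(17, 15): e=[28,46,-2] → ·
    (5,8)@(11, 17): e=[-12,42,42] → ·
    (6,8)@(13, 17): e=[-4,50,26] → ·
    (7,8)@(15, 17): e=[4,58,10] → █
    (8,8)@(17, 17): e=[12,66,-6] → ·
    (7,9)@(15, 19): e=[-12,78,6] → ·
  covered (9 px):
    · · · · · · · · ·
    · · · · · · · · ·
    · · · · · · · · ·
    · · · · · · · · ·
    · · · · · · · · ·
    · · · · · · · · █
    · · · · · █ █ █ █
    · · · · · █ █ █ ·
    · · · · · · · █ ·
    · · · · · · · · ·
    · · · · · · · · ·
T2:
  2·area = 144
  edge (12, 2)→(14, 21): d=(2,19) right/bottom  bias=-1
  edge (14, 21)→(6, 17): d=(-8,-4) top-left  bias=+0
  edge (6, 17)→(12, 2): d=(6,-15) top-left  bias=+0
    (5,2)@(11, 5): e=[25,116,3] → █
    (6,2)@(13, 5): e=[-13,124,33] → ·
    (5,3)@(11, 7): e=[29,100,15] → █
    (6,3)@(13, 7): e=[-9,108,45] → ·
    (5,4)@(11, 9): e=[33,84,27] → █
    (6,4)@(13, 9): e=[-5,92,57] → ·
    (4,5)@(9, 11): e=[75,60,9] → █
    (6,5)@(13, 11): e=[-1,76,69] → ·
    (4,6)@(9, 13): e=[79,44,21] → █
    (6,6)@(13, 13): e=[3,60,81] → █
    (7,6)@(15, 13): e=[-35,68,111] → ·
    (3,7)@(7, 15): e=[121,20,3] → █
  covered (18 px):
    · · · · · · · · ·
    · · · · · · · · ·
    · · · · · █ · · ·
    · · · · · █ · · ·
    · · · · · █ · · ·
    · · · · █ █ · · ·
    · · · · █ █ █ · ·
    · · · █ █ █ █ · ·
    · · · █ █ █ █ · ·
    · · · · · █ █ · ·
    · · · · · · · · ·
T3:
  2·area = 68  (B↔C swapped to make it positive)
  edge (12, 8)→(2, 14): d=(-10,6) right/bottom  bias=-1
  edge (2, 14)→(4, 6): d=(2,-8) top-left  bias=+0
  edge (4, 6)→(12, 8): d=(8,2) right/bottom  bias=-1
    (8,2)@(17, 5): e=[0,102,-34] → ·  [on edge]
    (2,3)@(5, 7): e=[52,10,6] → █
    (3,3)@(7, 7): e=[40,26,2] → █
    (4,3)@(9, 7): e=[28,42,-2] → ·
    (2,4)@(5, 9): e=[32,14,22] → █
    (4,4)@(9, 9): e=[8,46,14] → █
    (5,4)@(11, 9): e=[-4,62,10] → ·
    (1,5)@(3, 11): e=[24,2,42] → █
    (3,5)@(7, 11): e=[0,34,34] → ·  [on edge]
    (4,5)@(9, 11): e=[-12,50,30] → ·
    (1,6)@(3, 13): e=[4,6,58] → █
    (2,6)@(5, 13): e=[-8,22,54] → ·
  covered (8 px):
    · · · · · · · · ·
    · · · · · · · · ·
    · · · · · · · · ·
    · · █ █ · · · · ·
    · · █ █ █ · · · ·
    · █ █ · · · · · ·
    · █ · · · · · · ·
    · · · · · · · · ·
    · · · · · · · · ·
    · · · · · · · · ·
    · · · · · · · · ·

Result: 47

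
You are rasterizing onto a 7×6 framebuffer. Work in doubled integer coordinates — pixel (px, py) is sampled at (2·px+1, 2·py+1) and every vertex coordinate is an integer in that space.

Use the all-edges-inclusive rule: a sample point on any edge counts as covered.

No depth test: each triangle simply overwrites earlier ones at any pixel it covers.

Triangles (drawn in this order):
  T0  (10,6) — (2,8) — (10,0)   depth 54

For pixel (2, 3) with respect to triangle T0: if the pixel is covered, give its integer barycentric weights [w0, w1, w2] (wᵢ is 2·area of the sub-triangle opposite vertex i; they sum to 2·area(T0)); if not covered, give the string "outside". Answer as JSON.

T0:
  2·area = 48
  edge (10, 6)→(2, 8): d=(-8,2) inclusive
  edge (2, 8)→(10, 0): d=(8,-8) inclusive
  edge (10, 0)→(10, 6): d=(0,6) inclusive
    (4,0)@(9, 1): e=[42,0,6] → #  [on edge]
    (5,0)@(11, 1): e=[38,16,-6] → ·
    (3,1)@(7, 3): e=[30,0,18] → #  [on edge]
    (5,1)@(11, 3): e=[22,32,-6] → ·
    (2,2)@(5, 5): e=[18,0,30] → #  [on edge]
    (5,2)@(11, 5): e=[6,48,-6] → ·
    (1,3)@(3, 7): e=[6,0,42] → #  [on edge]
    (3,3)@(7, 7): e=[-2,32,18] → ·
    (4,3)@(9, 7): e=[-6,48,6] → ·
    (0,4)@(1, 9): e=[-6,0,54] → ·  [on edge]
    (1,4)@(3, 9): e=[-10,16,42] → ·
    (2,4)@(5, 9): e=[-14,32,30] → ·
  covered (8 px):
    · · · · # · ·
    · · · # # · ·
    · · # # # · ·
    · # # · · · ·
    · · · · · · ·
    · · · · · · ·

Final: [16,30,2]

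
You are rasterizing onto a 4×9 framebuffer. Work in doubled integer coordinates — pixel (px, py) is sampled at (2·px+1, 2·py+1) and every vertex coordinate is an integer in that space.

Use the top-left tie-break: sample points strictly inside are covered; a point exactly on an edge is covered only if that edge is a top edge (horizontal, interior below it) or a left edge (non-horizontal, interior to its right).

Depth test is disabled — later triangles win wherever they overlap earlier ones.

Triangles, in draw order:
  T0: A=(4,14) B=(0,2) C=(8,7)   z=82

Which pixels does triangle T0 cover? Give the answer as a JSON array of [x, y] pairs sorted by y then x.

T0:
  2·area = 76
  edge (4, 14)→(0, 2): d=(-4,-12) top-left  bias=+0
  edge (0, 2)→(8, 7): d=(8,5) right/bottom  bias=-1
  edge (8, 7)→(4, 14): d=(-4,7) right/bottom  bias=-1
    (0,1)@(1, 3): e=[8,3,65] → X
    (1,1)@(3, 3): e=[32,-7,51] → .
    (0,2)@(1, 5): e=[0,19,57] → X  [on edge]
    (1,2)@(3, 5): e=[24,9,43] → X
    (2,2)@(5, 5): e=[48,-1,29] → .
    (0,3)@(1, 7): e=[-8,35,49] → .
    (1,3)@(3, 7): e=[16,25,35] → X
    (2,3)@(5, 7): e=[40,15,21] → X
    (3,3)@(7, 7): e=[64,5,7] → X
    (1,4)@(3, 9): e=[8,41,27] → X
    (3,4)@(7, 9): e=[56,21,-1] → .
    (1,5)@(3, 11): e=[0,57,19] → X  [on edge]
    (2,8)@(5, 17): e=[0,95,-19] → .  [on edge]
  covered (10 px):
    . . . .
    X . . .
    X X . .
    . X X X
    . X X .
    . X X .
    . . . .
    . . . .
    . . . .

Answer: [[0,1],[0,2],[1,2],[1,3],[2,3],[3,3],[1,4],[2,4],[1,5],[2,5]]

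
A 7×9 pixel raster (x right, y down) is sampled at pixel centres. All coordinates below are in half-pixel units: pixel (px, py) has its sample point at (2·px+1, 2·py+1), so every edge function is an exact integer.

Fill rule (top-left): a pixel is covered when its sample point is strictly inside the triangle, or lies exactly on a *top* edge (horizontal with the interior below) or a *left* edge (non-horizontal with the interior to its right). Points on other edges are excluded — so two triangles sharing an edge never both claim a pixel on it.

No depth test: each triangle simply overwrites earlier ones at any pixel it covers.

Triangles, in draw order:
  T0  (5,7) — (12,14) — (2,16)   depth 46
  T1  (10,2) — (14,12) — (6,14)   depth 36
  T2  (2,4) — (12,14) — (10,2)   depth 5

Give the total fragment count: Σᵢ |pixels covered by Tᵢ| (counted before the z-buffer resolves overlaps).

T0:
  2·area = 84
  edge (5, 7)→(12, 14): d=(7,7) right/bottom  bias=-1
  edge (12, 14)→(2, 16): d=(-10,2) right/bottom  bias=-1
  edge (2, 16)→(5, 7): d=(3,-9) top-left  bias=+0
    (3,0)@(7, 1): e=[-56,140,0] → ·  [on edge]
    (0,1)@(1, 3): e=[0,132,-48] → ·  [on edge]
    (1,2)@(3, 5): e=[0,108,-24] → ·  [on edge]
    (2,3)@(5, 7): e=[0,84,0] → ·  [on edge]
    (2,4)@(5, 9): e=[14,64,6] → #
    (3,4)@(7, 9): e=[0,60,24] → ·  [on edge]
    (2,5)@(5, 11): e=[28,44,12] → #
    (3,5)@(7, 11): e=[14,40,30] → #
    (4,5)@(9, 11): e=[0,36,48] → ·  [on edge]
    (1,6)@(3, 13): e=[56,28,0] → #  [on edge]
    (4,6)@(9, 13): e=[14,16,54] → #
    (5,6)@(11, 13): e=[0,12,72] → ·  [on edge]
    (3,7)@(7, 15): e=[42,0,42] → ·  [on edge]
    (6,7)@(13, 15): e=[0,-12,96] → ·  [on edge]
  covered (9 px):
    · · · · · · ·
    · · · · · · ·
    · · · · · · ·
    · · · · · · ·
    · · # · · · ·
    · · # # · · ·
    · # # # # · ·
    · # # · · · ·
    · · · · · · ·
T1:
  2·area = 88
  edge (10, 2)→(14, 12): d=(4,10) right/bottom  bias=-1
  edge (14, 12)→(6, 14): d=(-8,2) right/bottom  bias=-1
  edge (6, 14)→(10, 2): d=(4,-12) top-left  bias=+0
    (4,2)@(9, 5): e=[22,66,0] → #  [on edge]
    (5,2)@(11, 5): e=[2,62,24] → #
    (6,2)@(13, 5): e=[-18,58,48] → ·
    (4,3)@(9, 7): e=[30,50,8] → #
    (6,3)@(13, 7): e=[-10,42,56] → ·
    (4,4)@(9, 9): e=[38,34,16] → #
    (6,4)@(13, 9): e=[-2,26,64] → ·
    (3,5)@(7, 11): e=[66,22,0] → #  [on edge]
    (6,5)@(13, 11): e=[6,10,72] → #
    (3,6)@(7, 13): e=[74,6,8] → #
    (5,6)@(11, 13): e=[34,-2,56] → ·
    (6,6)@(13, 13): e=[14,-6,80] → ·
    (2,8)@(5, 17): e=[110,-22,0] → ·  [on edge]
  covered (12 px):
    · · · · · · ·
    · · · · · · ·
    · · · · # # ·
    · · · · # # ·
    · · · · # # ·
    · · · # # # #
    · · · # # · ·
    · · · · · · ·
    · · · · · · ·
T2:
  2·area = 100  (B↔C swapped to make it positive)
  edge (2, 4)→(10, 2): d=(8,-2) top-left  bias=+0
  edge (10, 2)→(12, 14): d=(2,12) right/bottom  bias=-1
  edge (12, 14)→(2, 4): d=(-10,-10) top-left  bias=+0
    (0,1)@(1, 3): e=[-10,110,0] → ·  [on edge]
    (3,1)@(7, 3): e=[2,38,60] → #
    (4,1)@(9, 3): e=[6,14,80] → #
    (5,1)@(11, 3): e=[10,-10,100] → ·
    (1,2)@(3, 5): e=[10,90,0] → #  [on edge]
    (2,2)@(5, 5): e=[14,66,20] → #
    (5,2)@(11, 5): e=[26,-6,80] → ·
    (1,3)@(3, 7): e=[26,94,-20] → ·
    (2,3)@(5, 7): e=[30,70,0] → #  [on edge]
    (5,3)@(11, 7): e=[42,-2,60] → ·
    (2,4)@(5, 9): e=[46,74,-20] → ·
    (3,4)@(7, 9): e=[50,50,0] → #  [on edge]
    (4,5)@(9, 11): e=[70,30,0] → #  [on edge]
    (5,6)@(11, 13): e=[90,10,0] → #  [on edge]
    (6,7)@(13, 15): e=[110,-10,0] → ·  [on edge]
  covered (15 px):
    · · · · · · ·
    · · · # # · ·
    · # # # # · ·
    · · # # # · ·
    · · · # # # ·
    · · · · # # ·
    · · · · · # ·
    · · · · · · ·
    · · · · · · ·

Answer: 36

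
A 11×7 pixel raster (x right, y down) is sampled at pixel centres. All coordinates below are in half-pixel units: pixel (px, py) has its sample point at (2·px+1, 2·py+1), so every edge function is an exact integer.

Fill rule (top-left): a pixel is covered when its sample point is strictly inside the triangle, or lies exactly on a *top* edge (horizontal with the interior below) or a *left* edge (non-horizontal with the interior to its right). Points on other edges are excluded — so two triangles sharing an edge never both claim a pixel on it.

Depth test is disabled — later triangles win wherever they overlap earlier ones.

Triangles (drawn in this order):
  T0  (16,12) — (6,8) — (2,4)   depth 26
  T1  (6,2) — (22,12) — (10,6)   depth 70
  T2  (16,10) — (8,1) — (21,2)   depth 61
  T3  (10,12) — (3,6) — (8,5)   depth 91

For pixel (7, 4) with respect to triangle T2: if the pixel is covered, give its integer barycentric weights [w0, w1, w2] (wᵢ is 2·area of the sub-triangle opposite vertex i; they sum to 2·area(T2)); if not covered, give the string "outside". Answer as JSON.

T0:
  2·area = 24
  edge (16, 12)→(6, 8): d=(-10,-4) top-left  bias=+0
  edge (6, 8)→(2, 4): d=(-4,-4) top-left  bias=+0
  edge (2, 4)→(16, 12): d=(14,8) right/bottom  bias=-1
    (0,1)@(1, 3): e=[30,0,-6] → .  [on edge]
    (1,2)@(3, 5): e=[18,0,6] → X  [on edge]
    (2,2)@(5, 5): e=[26,8,-10] → .
    (1,3)@(3, 7): e=[-2,-8,34] → .
    (2,3)@(5, 7): e=[6,0,18] → X  [on edge]
    (3,3)@(7, 7): e=[14,8,2] → X
    (4,3)@(9, 7): e=[22,16,-14] → .
    (2,4)@(5, 9): e=[-14,-8,46] → .
    (3,4)@(7, 9): e=[-6,0,30] → .  [on edge]
    (4,4)@(9, 9): e=[2,8,14] → X
    (5,4)@(11, 9): e=[10,16,-2] → .
    (4,5)@(9, 11): e=[-18,0,42] → .  [on edge]
    (5,6)@(11, 13): e=[-30,0,54] → .  [on edge]
  covered (4 px):
    . . . . . . . . . . .
    . . . . . . . . . . .
    . X . . . . . . . . .
    . . X X . . . . . . .
    . . . . X . . . . . .
    . . . . . . . . . . .
    . . . . . . . . . . .
T1:
  2·area = 24
  edge (6, 2)→(22, 12): d=(16,10) right/bottom  bias=-1
  edge (22, 12)→(10, 6): d=(-12,-6) top-left  bias=+0
  edge (10, 6)→(6, 2): d=(-4,-4) top-left  bias=+0
    (2,0)@(5, 1): e=[-6,30,0] → .  [on edge]
    (3,1)@(7, 3): e=[6,18,0] → X  [on edge]
    (4,1)@(9, 3): e=[-14,30,8] → .
    (3,2)@(7, 5): e=[38,-6,-8] → .
    (4,2)@(9, 5): e=[18,6,0] → X  [on edge]
    (5,2)@(11, 5): e=[-2,18,8] → .
    (4,3)@(9, 7): e=[50,-18,-8] → .
    (5,3)@(11, 7): e=[30,-6,0] → .  [on edge]
    (6,3)@(13, 7): e=[10,6,8] → X
    (7,3)@(15, 7): e=[-10,18,16] → .
    (6,4)@(13, 9): e=[42,-18,0] → .  [on edge]
    (8,4)@(17, 9): e=[2,6,16] → X
    (7,5)@(15, 11): e=[54,-30,0] → .  [on edge]
    (8,6)@(17, 13): e=[66,-42,0] → .  [on edge]
  covered (4 px):
    . . . . . . . . . . .
    . . . X . . . . . . .
    . . . . X . . . . . .
    . . . . . . X . . . .
    . . . . . . . . X . .
    . . . . . . . . . . .
    . . . . . . . . . . .
T2:
  2·area = 109
  edge (16, 10)→(8, 1): d=(-8,-9) top-left  bias=+0
  edge (8, 1)→(21, 2): d=(13,1) right/bottom  bias=-1
  edge (21, 2)→(16, 10): d=(-5,8) right/bottom  bias=-1
    (5,1)@(11, 3): e=[11,23,75] → X
    (6,1)@(13, 3): e=[29,21,59] → X
    (7,1)@(15, 3): e=[47,19,43] → X
    (8,1)@(17, 3): e=[65,17,27] → X
    (9,1)@(19, 3): e=[83,15,11] → X
    (10,1)@(21, 3): e=[101,13,-5] → .
    (5,2)@(11, 5): e=[-5,49,65] → .
    (6,2)@(13, 5): e=[13,47,49] → X
    (10,2)@(21, 5): e=[85,39,-15] → .
    (6,3)@(13, 7): e=[-3,73,39] → .
    (7,3)@(15, 7): e=[15,71,23] → X
    (9,3)@(19, 7): e=[51,67,-9] → .
  covered (11 px):
    . . . . . . . . . . .
    . . . . . X X X X X .
    . . . . . . X X X X .
    . . . . . . . X X . .
    . . . . . . . . . . .
    . . . . . . . . . . .
    . . . . . . . . . . .
T3:
  2·area = 37
  edge (10, 12)→(3, 6): d=(-7,-6) top-left  bias=+0
  edge (3, 6)→(8, 5): d=(5,-1) top-left  bias=+0
  edge (8, 5)→(10, 12): d=(2,7) right/bottom  bias=-1
    (2,3)@(5, 7): e=[5,7,25] → X
    (3,3)@(7, 7): e=[17,9,11] → X
    (4,3)@(9, 7): e=[29,11,-3] → .
    (2,4)@(5, 9): e=[-9,17,29] → .
    (3,4)@(7, 9): e=[3,19,15] → X
    (4,4)@(9, 9): e=[15,21,1] → X
    (5,4)@(11, 9): e=[27,23,-13] → .
    (3,5)@(7, 11): e=[-11,29,19] → .
    (4,5)@(9, 11): e=[1,31,5] → X
    (5,5)@(11, 11): e=[13,33,-9] → .
    (4,6)@(9, 13): e=[-13,41,9] → .
  covered (5 px):
    . . . . . . . . . . .
    . . . . . . . . . . .
    . . . . . . . . . . .
    . . X X . . . . . . .
    . . . X X . . . . . .
    . . . . X . . . . . .
    . . . . . . . . . . .

Result: "outside"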